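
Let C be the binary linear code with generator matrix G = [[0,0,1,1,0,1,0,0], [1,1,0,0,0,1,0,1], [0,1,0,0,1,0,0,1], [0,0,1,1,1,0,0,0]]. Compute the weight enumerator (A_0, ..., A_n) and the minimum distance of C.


Weight distribution: A_0 = 1, A_1 = 1, A_2 = 1, A_3 = 5, A_4 = 5, A_5 = 1, A_6 = 1, A_7 = 1. Minimum distance d = 1.

Enumerate all 2^4 = 16 messages m ∈ F_2^4.
For each, compute codeword c = mG in F_2^8, then tally its weight.
  m = 0000 → c = 00000000, weight = 0.
  m = 1000 → c = 00110100, weight = 3.
  m = 0100 → c = 11000101, weight = 4.
  m = 1100 → c = 11110001, weight = 5.
  m = 0010 → c = 01001001, weight = 3.
  m = 1010 → c = 01111101, weight = 6.
  m = 0110 → c = 10001100, weight = 3.
  m = 1110 → c = 10111000, weight = 4.
  m = 0001 → c = 00111000, weight = 3.
  m = 1001 → c = 00001100, weight = 2.
  m = 0101 → c = 11111101, weight = 7.
  m = 1101 → c = 11001001, weight = 4.
  m = 0011 → c = 01110001, weight = 4.
  m = 1011 → c = 01000101, weight = 3.
  m = 0111 → c = 10110100, weight = 4.
  m = 1111 → c = 10000000, weight = 1.
Tally weights:
  weight 0: 1 codewords.
  weight 1: 1 codewords.
  weight 2: 1 codewords.
  weight 3: 5 codewords.
  weight 4: 5 codewords.
  weight 5: 1 codewords.
  weight 6: 1 codewords.
  weight 7: 1 codewords.
Minimum distance d = smallest w > 0 with A_w > 0 = 1.
Sanity: Σ A_w = 16 = 2^4 = 16 ✓.


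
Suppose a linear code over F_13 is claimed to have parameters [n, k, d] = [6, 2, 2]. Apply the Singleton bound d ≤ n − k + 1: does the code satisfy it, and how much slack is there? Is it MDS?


Singleton RHS = n − k + 1 = 5, slack = 3, bound satisfied, not MDS.

Singleton bound: d ≤ n − k + 1.
Here n = 6, k = 2, so n − k + 1 = 5.
Given d = 2, check d ≤ 5: YES.
Slack = (n − k + 1) − d = 3.
The code is NOT MDS (slack = 3 > 0).
Description: the claimed parameters are [6, 2, 2]_13; such a code would be non-MDS.


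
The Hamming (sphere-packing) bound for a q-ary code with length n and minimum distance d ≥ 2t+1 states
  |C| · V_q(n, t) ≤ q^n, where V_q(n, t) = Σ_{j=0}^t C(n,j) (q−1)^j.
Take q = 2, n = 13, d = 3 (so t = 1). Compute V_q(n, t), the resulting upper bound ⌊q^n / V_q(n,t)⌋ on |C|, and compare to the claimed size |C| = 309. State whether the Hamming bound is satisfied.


V_q(n, t) = 14, q^n = 8192, Hamming bound = 585, |C| = 309 ≤ bound (satisfied).

Step 1: Compute V_q(n, t) = Σ_{j=0}^1 C(n, j) (q−1)^j.
  j = 0: C(13,0)·(1)^0 = 1·1 = 1.
  j = 1: C(13,1)·(1)^1 = 13·1 = 13.
  V_q(n, t) = 1 + 13 = 14.
Step 2: q^n = 2^13 = 8192.
Step 3: Hamming bound ⌊q^n / V_q(n,t)⌋ = ⌊8192/14⌋ = 585.
Step 4: Compare |C| = 309 to 585: satisfied.
The claimed |C| lies below the Hamming bound.


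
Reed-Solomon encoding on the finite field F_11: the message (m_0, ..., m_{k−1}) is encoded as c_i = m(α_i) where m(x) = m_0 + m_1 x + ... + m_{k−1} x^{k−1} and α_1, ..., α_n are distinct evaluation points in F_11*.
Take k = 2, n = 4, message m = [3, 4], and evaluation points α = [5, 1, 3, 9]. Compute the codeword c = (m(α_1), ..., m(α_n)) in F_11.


c = [1, 7, 4, 6]

Message polynomial: m(x) = 3 + 4·x (mod 11).
For each evaluation point α_i, compute m(α_i) mod 11:
  α_1 = 5: Horner steps 4 → 1, so m(5) = 1.
  α_2 = 1: Horner steps 4 → 7, so m(1) = 7.
  α_3 = 3: Horner steps 4 → 4, so m(3) = 4.
  α_4 = 9: Horner steps 4 → 6, so m(9) = 6.
Codeword c = [1, 7, 4, 6] ∈ F_11^4.


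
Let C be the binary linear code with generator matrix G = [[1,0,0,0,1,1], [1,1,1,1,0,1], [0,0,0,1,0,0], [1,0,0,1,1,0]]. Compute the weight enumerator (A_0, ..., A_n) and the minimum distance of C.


Weight distribution: A_0 = 1, A_1 = 2, A_2 = 2, A_3 = 4, A_4 = 5, A_5 = 2. Minimum distance d = 1.

Enumerate all 2^4 = 16 messages m ∈ F_2^4.
For each, compute codeword c = mG in F_2^6, then tally its weight.
  m = 0000 → c = 000000, weight = 0.
  m = 1000 → c = 100011, weight = 3.
  m = 0100 → c = 111101, weight = 5.
  m = 1100 → c = 011110, weight = 4.
  m = 0010 → c = 000100, weight = 1.
  m = 1010 → c = 100111, weight = 4.
  m = 0110 → c = 111001, weight = 4.
  m = 1110 → c = 011010, weight = 3.
  m = 0001 → c = 100110, weight = 3.
  m = 1001 → c = 000101, weight = 2.
  m = 0101 → c = 011011, weight = 4.
  m = 1101 → c = 111000, weight = 3.
  m = 0011 → c = 100010, weight = 2.
  m = 1011 → c = 000001, weight = 1.
  m = 0111 → c = 011111, weight = 5.
  m = 1111 → c = 111100, weight = 4.
Tally weights:
  weight 0: 1 codewords.
  weight 1: 2 codewords.
  weight 2: 2 codewords.
  weight 3: 4 codewords.
  weight 4: 5 codewords.
  weight 5: 2 codewords.
Minimum distance d = smallest w > 0 with A_w > 0 = 1.
Sanity: Σ A_w = 16 = 2^4 = 16 ✓.


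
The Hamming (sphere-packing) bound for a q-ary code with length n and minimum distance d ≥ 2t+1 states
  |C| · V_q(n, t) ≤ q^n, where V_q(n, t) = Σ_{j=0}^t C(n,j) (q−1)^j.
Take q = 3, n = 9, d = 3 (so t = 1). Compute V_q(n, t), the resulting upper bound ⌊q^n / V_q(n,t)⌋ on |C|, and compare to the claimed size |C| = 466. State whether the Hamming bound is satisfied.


V_q(n, t) = 19, q^n = 19683, Hamming bound = 1035, |C| = 466 ≤ bound (satisfied).

Step 1: Compute V_q(n, t) = Σ_{j=0}^1 C(n, j) (q−1)^j.
  j = 0: C(9,0)·(2)^0 = 1·1 = 1.
  j = 1: C(9,1)·(2)^1 = 9·2 = 18.
  V_q(n, t) = 1 + 18 = 19.
Step 2: q^n = 3^9 = 19683.
Step 3: Hamming bound ⌊q^n / V_q(n,t)⌋ = ⌊19683/19⌋ = 1035.
Step 4: Compare |C| = 466 to 1035: satisfied.
The claimed |C| lies below the Hamming bound.


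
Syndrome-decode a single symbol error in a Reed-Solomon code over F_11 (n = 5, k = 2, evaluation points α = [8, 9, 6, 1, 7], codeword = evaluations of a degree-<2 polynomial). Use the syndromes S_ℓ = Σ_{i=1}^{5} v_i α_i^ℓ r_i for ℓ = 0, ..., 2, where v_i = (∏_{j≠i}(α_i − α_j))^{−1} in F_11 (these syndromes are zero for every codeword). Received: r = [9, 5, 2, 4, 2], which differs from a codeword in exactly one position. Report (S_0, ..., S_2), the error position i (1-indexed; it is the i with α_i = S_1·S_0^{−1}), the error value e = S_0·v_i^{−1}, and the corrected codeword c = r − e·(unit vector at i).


S = (6, 3, 7), error at position 3, error magnitude e = 7, c = [9, 5, 6, 4, 2].

Step 1: column multipliers v_i = (∏_{j≠i}(α_i − α_j))^{−1} mod 11.
  i = 1 (α = 8): (8−9)(8−6)(8−1)(8−7) = (−1)·2·7·1 = −14 ≡ 8, so v_1 = 8^{−1} = 7 (mod 11).
  i = 2 (α = 9): (9−8)(9−6)(9−1)(9−7) = 1·3·8·2 = 48 ≡ 4, so v_2 = 4^{−1} = 3 (mod 11).
  i = 3 (α = 6): (6−8)(6−9)(6−1)(6−7) = (−2)·(−3)·5·(−1) = −30 ≡ 3, so v_3 = 3^{−1} = 4 (mod 11).
  i = 4 (α = 1): (1−8)(1−9)(1−6)(1−7) = (−7)·(−8)·(−5)·(−6) = 1680 ≡ 8, so v_4 = 8^{−1} = 7 (mod 11).
  i = 5 (α = 7): (7−8)(7−9)(7−6)(7−1) = (−1)·(−2)·1·6 = 12 ≡ 1, so v_5 = 1^{−1} = 1 (mod 11).
  v = [7, 3, 4, 7, 1].
Step 2: syndromes of r = [9, 5, 2, 4, 2] (all sums mod 11).
  S_0 = Σ v_i r_i = 7·9 + 3·5 + 4·2 + 7·4 + 1·2 = 116 ≡ 6.
  S_1 = Σ v_i α_i r_i = 7·8·9 + 3·9·5 + 4·6·2 + 7·1·4 + 1·7·2 = 729 ≡ 3.
  α_i^2 mod 11 = [9, 4, 3, 1, 5].
  S_2 = Σ v_i α_i^2 r_i = 7·9·9 + 3·4·5 + 4·3·2 + 7·1·4 + 1·5·2 = 689 ≡ 7.
  S = (6, 3, 7) ≠ 0, so r is not a codeword (an error is present).
Step 3: locate the error. For a single error e at position i, S_ℓ = v_i·e·α_i^ℓ, so α_err = S_1/S_0.
  S_0^{−1} = 6^{−1} = 2 (mod 11), so α_err = 3·2 = 6 ≡ 6 = α_3. Error position i = 3.
  Consistency check: S_2/S_1 = 7·4 = 28 ≡ 6 = α_err ✓ (single-error assumption holds).
Step 4: error magnitude e = S_0/v_3 = S_0·∏_{j≠3}(α_3 − α_j) = 6·3 = 18 ≡ 7 (mod 11).
Step 5: correct position 3: c_3 = r_3 − e = 2 − 7 ≡ 6 (mod 11). Hence c = [9, 5, 6, 4, 2].
  Check: interpolating c through the α_i gives m(x) = 8 + 7·x (degree < 2) with m(α_i) = c_i for every i, so c is indeed a codeword.


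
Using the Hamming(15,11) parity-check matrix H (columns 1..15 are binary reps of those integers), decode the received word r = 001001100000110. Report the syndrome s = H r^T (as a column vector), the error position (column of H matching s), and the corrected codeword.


s = (0, 0, 0, 1)^T, error position = 1, corrected codeword c = 101001100000110

Compute s = H r^T mod 2 one row at a time:
  s_1 = 0 + 0 + 0 + 0 + 0 + 1 + 1 + 0 = 2 ≡ 0 (mod 2).
  s_2 = 0 + 0 + 1 + 1 + 0 + 1 + 1 + 0 = 4 ≡ 0 (mod 2).
  s_3 = 0 + 1 + 1 + 1 + 0 + 0 + 1 + 0 = 4 ≡ 0 (mod 2).
  s_4 = 0 + 1 + 0 + 1 + 0 + 0 + 1 + 0 = 3 ≡ 1 (mod 2).
s = (0, 0, 0, 1)^T — this equals column 1 of H (binary 0001), so error is at position 1.
Correct: flip bit 1 of r = 001001100000110 to get c = 101001100000110.


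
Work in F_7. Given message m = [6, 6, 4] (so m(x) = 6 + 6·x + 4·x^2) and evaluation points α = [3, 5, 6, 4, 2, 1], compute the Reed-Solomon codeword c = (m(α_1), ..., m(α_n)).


c = [4, 3, 4, 3, 6, 2]

Message polynomial: m(x) = 6 + 6·x + 4·x^2 (mod 7).
For each evaluation point α_i, compute m(α_i) mod 7:
  α_1 = 3: Horner steps 4 → 4 → 4, so m(3) = 4.
  α_2 = 5: Horner steps 4 → 5 → 3, so m(5) = 3.
  α_3 = 6: Horner steps 4 → 2 → 4, so m(6) = 4.
  α_4 = 4: Horner steps 4 → 1 → 3, so m(4) = 3.
  α_5 = 2: Horner steps 4 → 0 → 6, so m(2) = 6.
  α_6 = 1: Horner steps 4 → 3 → 2, so m(1) = 2.
Codeword c = [4, 3, 4, 3, 6, 2] ∈ F_7^6.


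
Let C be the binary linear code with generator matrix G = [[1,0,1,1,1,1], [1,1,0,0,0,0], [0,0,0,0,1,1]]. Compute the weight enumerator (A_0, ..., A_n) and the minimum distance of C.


Weight distribution: A_0 = 1, A_2 = 2, A_3 = 2, A_4 = 1, A_5 = 2. Minimum distance d = 2.

Enumerate all 2^3 = 8 messages m ∈ F_2^3.
For each, compute codeword c = mG in F_2^6, then tally its weight.
  m = 000 → c = 000000, weight = 0.
  m = 100 → c = 101111, weight = 5.
  m = 010 → c = 110000, weight = 2.
  m = 110 → c = 011111, weight = 5.
  m = 001 → c = 000011, weight = 2.
  m = 101 → c = 101100, weight = 3.
  m = 011 → c = 110011, weight = 4.
  m = 111 → c = 011100, weight = 3.
Tally weights:
  weight 0: 1 codewords.
  weight 2: 2 codewords.
  weight 3: 2 codewords.
  weight 4: 1 codewords.
  weight 5: 2 codewords.
Minimum distance d = smallest w > 0 with A_w > 0 = 2.
Sanity: Σ A_w = 8 = 2^3 = 8 ✓.


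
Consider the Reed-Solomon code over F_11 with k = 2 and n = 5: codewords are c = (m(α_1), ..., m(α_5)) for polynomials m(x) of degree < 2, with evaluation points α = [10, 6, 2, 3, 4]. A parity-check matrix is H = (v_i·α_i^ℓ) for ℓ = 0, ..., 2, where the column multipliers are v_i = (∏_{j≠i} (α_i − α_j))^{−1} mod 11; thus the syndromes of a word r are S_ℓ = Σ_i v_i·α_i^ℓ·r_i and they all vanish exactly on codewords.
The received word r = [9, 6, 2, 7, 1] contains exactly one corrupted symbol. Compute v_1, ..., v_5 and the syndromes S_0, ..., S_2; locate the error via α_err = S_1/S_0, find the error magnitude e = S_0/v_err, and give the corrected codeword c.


S = (2, 1, 6), error at position 2, error magnitude e = 6, c = [9, 0, 2, 7, 1].

Step 1: column multipliers v_i = (∏_{j≠i}(α_i − α_j))^{−1} mod 11.
  i = 1 (α = 10): (10−6)(10−2)(10−3)(10−4) = 4·8·7·6 = 1344 ≡ 2, so v_1 = 2^{−1} = 6 (mod 11).
  i = 2 (α = 6): (6−10)(6−2)(6−3)(6−4) = (−4)·4·3·2 = −96 ≡ 3, so v_2 = 3^{−1} = 4 (mod 11).
  i = 3 (α = 2): (2−10)(2−6)(2−3)(2−4) = (−8)·(−4)·(−1)·(−2) = 64 ≡ 9, so v_3 = 9^{−1} = 5 (mod 11).
  i = 4 (α = 3): (3−10)(3−6)(3−2)(3−4) = (−7)·(−3)·1·(−1) = −21 ≡ 1, so v_4 = 1^{−1} = 1 (mod 11).
  i = 5 (α = 4): (4−10)(4−6)(4−2)(4−3) = (−6)·(−2)·2·1 = 24 ≡ 2, so v_5 = 2^{−1} = 6 (mod 11).
  v = [6, 4, 5, 1, 6].
Step 2: syndromes of r = [9, 6, 2, 7, 1] (all sums mod 11).
  S_0 = Σ v_i r_i = 6·9 + 4·6 + 5·2 + 1·7 + 6·1 = 101 ≡ 2.
  S_1 = Σ v_i α_i r_i = 6·10·9 + 4·6·6 + 5·2·2 + 1·3·7 + 6·4·1 = 749 ≡ 1.
  α_i^2 mod 11 = [1, 3, 4, 9, 5].
  S_2 = Σ v_i α_i^2 r_i = 6·1·9 + 4·3·6 + 5·4·2 + 1·9·7 + 6·5·1 = 259 ≡ 6.
  S = (2, 1, 6) ≠ 0, so r is not a codeword (an error is present).
Step 3: locate the error. For a single error e at position i, S_ℓ = v_i·e·α_i^ℓ, so α_err = S_1/S_0.
  S_0^{−1} = 2^{−1} = 6 (mod 11), so α_err = 1·6 = 6 ≡ 6 = α_2. Error position i = 2.
  Consistency check: S_2/S_1 = 6·1 = 6 ≡ 6 = α_err ✓ (single-error assumption holds).
Step 4: error magnitude e = S_0/v_2 = S_0·∏_{j≠2}(α_2 − α_j) = 2·3 = 6 ≡ 6 (mod 11).
Step 5: correct position 2: c_2 = r_2 − e = 6 − 6 ≡ 0 (mod 11). Hence c = [9, 0, 2, 7, 1].
  Check: interpolating c through the α_i gives m(x) = 3 + 5·x (degree < 2) with m(α_i) = c_i for every i, so c is indeed a codeword.


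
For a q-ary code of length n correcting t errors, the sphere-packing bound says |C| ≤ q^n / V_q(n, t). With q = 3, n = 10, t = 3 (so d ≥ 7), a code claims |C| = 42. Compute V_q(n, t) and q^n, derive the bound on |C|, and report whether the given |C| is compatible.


V_q(n, t) = 1161, q^n = 59049, Hamming bound = 50, |C| = 42 ≤ bound (satisfied).

Step 1: Compute V_q(n, t) = Σ_{j=0}^3 C(n, j) (q−1)^j.
  j = 0: C(10,0)·(2)^0 = 1·1 = 1.
  j = 1: C(10,1)·(2)^1 = 10·2 = 20.
  j = 2: C(10,2)·(2)^2 = 45·4 = 180.
  j = 3: C(10,3)·(2)^3 = 120·8 = 960.
  V_q(n, t) = 1 + 20 + 180 + 960 = 1161.
Step 2: q^n = 3^10 = 59049.
Step 3: Hamming bound ⌊q^n / V_q(n,t)⌋ = ⌊59049/1161⌋ = 50.
Step 4: Compare |C| = 42 to 50: satisfied.
The claimed |C| lies below the Hamming bound.


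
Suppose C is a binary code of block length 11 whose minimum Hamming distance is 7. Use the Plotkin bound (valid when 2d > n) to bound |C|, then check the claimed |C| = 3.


Plotkin bound M ≤ 4; given |C| = 3 ≤ bound (satisfied).

Check applicability: 2d = 14, n = 11.
2d − n = 3 > 0, so Plotkin applies.
Compute d/(2d−n) = 7/3 ≈ 2.3333.
⌊d/(2d−n)⌋ = 2.
Plotkin bound: M ≤ 2·2 = 4.
Given |C| = 3, check: satisfied.
This |C| is below the Plotkin bound.


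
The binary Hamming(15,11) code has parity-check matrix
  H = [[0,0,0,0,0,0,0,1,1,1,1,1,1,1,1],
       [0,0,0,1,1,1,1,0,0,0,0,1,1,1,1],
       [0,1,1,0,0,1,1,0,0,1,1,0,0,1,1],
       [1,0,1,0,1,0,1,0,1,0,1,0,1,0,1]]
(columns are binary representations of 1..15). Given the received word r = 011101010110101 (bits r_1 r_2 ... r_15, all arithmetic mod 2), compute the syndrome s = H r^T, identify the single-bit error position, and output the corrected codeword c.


s = (1, 0, 0, 0)^T, error position = 8, corrected codeword c = 011101000110101

Compute s = H r^T mod 2 one row at a time:
  s_1 = 1 + 0 + 1 + 1 + 0 + 1 + 0 + 1 = 5 ≡ 1 (mod 2).
  s_2 = 1 + 0 + 1 + 0 + 0 + 1 + 0 + 1 = 4 ≡ 0 (mod 2).
  s_3 = 1 + 1 + 1 + 0 + 1 + 1 + 0 + 1 = 6 ≡ 0 (mod 2).
  s_4 = 0 + 1 + 0 + 0 + 0 + 1 + 1 + 1 = 4 ≡ 0 (mod 2).
s = (1, 0, 0, 0)^T — this equals column 8 of H (binary 1000), so error is at position 8.
Correct: flip bit 8 of r = 011101010110101 to get c = 011101000110101.


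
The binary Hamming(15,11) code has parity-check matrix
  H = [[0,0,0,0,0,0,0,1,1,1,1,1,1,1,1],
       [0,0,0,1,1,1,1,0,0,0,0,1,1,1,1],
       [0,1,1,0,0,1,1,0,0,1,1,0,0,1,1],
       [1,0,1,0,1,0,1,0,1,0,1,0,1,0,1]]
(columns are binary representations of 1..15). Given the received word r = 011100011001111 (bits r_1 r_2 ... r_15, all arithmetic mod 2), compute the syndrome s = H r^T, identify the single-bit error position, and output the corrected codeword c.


s = (0, 1, 0, 0)^T, error position = 4, corrected codeword c = 011000011001111

Compute s = H r^T mod 2 one row at a time:
  s_1 = 1 + 1 + 0 + 0 + 1 + 1 + 1 + 1 = 6 ≡ 0 (mod 2).
  s_2 = 1 + 0 + 0 + 0 + 1 + 1 + 1 + 1 = 5 ≡ 1 (mod 2).
  s_3 = 1 + 1 + 0 + 0 + 0 + 0 + 1 + 1 = 4 ≡ 0 (mod 2).
  s_4 = 0 + 1 + 0 + 0 + 1 + 0 + 1 + 1 = 4 ≡ 0 (mod 2).
s = (0, 1, 0, 0)^T — this equals column 4 of H (binary 0100), so error is at position 4.
Correct: flip bit 4 of r = 011100011001111 to get c = 011000011001111.


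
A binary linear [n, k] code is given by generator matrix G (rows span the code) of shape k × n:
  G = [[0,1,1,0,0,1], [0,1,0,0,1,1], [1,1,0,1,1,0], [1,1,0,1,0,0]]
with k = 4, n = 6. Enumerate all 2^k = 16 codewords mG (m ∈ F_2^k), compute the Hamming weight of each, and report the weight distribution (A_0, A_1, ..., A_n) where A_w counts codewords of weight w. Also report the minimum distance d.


Weight distribution: A_0 = 1, A_1 = 2, A_2 = 2, A_3 = 4, A_4 = 5, A_5 = 2. Minimum distance d = 1.

Enumerate all 2^4 = 16 messages m ∈ F_2^4.
For each, compute codeword c = mG in F_2^6, then tally its weight.
  m = 0000 → c = 000000, weight = 0.
  m = 1000 → c = 011001, weight = 3.
  m = 0100 → c = 010011, weight = 3.
  m = 1100 → c = 001010, weight = 2.
  m = 0010 → c = 110110, weight = 4.
  m = 1010 → c = 101111, weight = 5.
  m = 0110 → c = 100101, weight = 3.
  m = 1110 → c = 111100, weight = 4.
  m = 0001 → c = 110100, weight = 3.
  m = 1001 → c = 101101, weight = 4.
  m = 0101 → c = 100111, weight = 4.
  m = 1101 → c = 111110, weight = 5.
  m = 0011 → c = 000010, weight = 1.
  m = 1011 → c = 011011, weight = 4.
  m = 0111 → c = 010001, weight = 2.
  m = 1111 → c = 001000, weight = 1.
Tally weights:
  weight 0: 1 codewords.
  weight 1: 2 codewords.
  weight 2: 2 codewords.
  weight 3: 4 codewords.
  weight 4: 5 codewords.
  weight 5: 2 codewords.
Minimum distance d = smallest w > 0 with A_w > 0 = 1.
Sanity: Σ A_w = 16 = 2^4 = 16 ✓.


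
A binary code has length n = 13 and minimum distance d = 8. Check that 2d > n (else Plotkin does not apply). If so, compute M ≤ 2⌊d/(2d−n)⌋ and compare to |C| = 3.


Plotkin bound M ≤ 4; given |C| = 3 ≤ bound (satisfied).

Check applicability: 2d = 16, n = 13.
2d − n = 3 > 0, so Plotkin applies.
Compute d/(2d−n) = 8/3 ≈ 2.6667.
⌊d/(2d−n)⌋ = 2.
Plotkin bound: M ≤ 2·2 = 4.
Given |C| = 3, check: satisfied.
This |C| is below the Plotkin bound.


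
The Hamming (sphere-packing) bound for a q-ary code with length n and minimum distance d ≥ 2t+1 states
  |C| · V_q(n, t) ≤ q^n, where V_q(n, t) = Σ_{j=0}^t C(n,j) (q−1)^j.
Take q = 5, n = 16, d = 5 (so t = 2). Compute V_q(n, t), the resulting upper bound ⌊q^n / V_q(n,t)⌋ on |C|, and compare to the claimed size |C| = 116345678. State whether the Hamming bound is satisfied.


V_q(n, t) = 1985, q^n = 152587890625, Hamming bound = 76870473, |C| = 116345678 > bound (violated).

Step 1: Compute V_q(n, t) = Σ_{j=0}^2 C(n, j) (q−1)^j.
  j = 0: C(16,0)·(4)^0 = 1·1 = 1.
  j = 1: C(16,1)·(4)^1 = 16·4 = 64.
  j = 2: C(16,2)·(4)^2 = 120·16 = 1920.
  V_q(n, t) = 1 + 64 + 1920 = 1985.
Step 2: q^n = 5^16 = 152587890625.
Step 3: Hamming bound ⌊q^n / V_q(n,t)⌋ = ⌊152587890625/1985⌋ = 76870473.
Step 4: Compare |C| = 116345678 to 76870473: violated.
The claimed |C| lies above the Hamming bound, so no 5-ary code of length 16 with d ≥ 5 can have 116345678 codewords.


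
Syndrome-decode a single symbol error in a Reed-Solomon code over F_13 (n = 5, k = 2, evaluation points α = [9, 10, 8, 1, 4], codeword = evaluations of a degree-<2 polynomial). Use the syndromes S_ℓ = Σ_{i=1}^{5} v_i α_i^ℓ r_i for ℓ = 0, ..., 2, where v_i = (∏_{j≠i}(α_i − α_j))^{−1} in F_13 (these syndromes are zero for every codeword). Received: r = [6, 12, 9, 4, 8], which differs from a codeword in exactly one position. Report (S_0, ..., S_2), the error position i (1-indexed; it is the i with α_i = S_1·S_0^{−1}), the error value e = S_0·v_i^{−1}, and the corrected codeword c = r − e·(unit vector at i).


S = (12, 3, 4), error at position 2, error magnitude e = 9, c = [6, 3, 9, 4, 8].

Step 1: column multipliers v_i = (∏_{j≠i}(α_i − α_j))^{−1} mod 13.
  i = 1 (α = 9): (9−10)(9−8)(9−1)(9−4) = (−1)·1·8·5 = −40 ≡ 12, so v_1 = 12^{−1} = 12 (mod 13).
  i = 2 (α = 10): (10−9)(10−8)(10−1)(10−4) = 1·2·9·6 = 108 ≡ 4, so v_2 = 4^{−1} = 10 (mod 13).
  i = 3 (α = 8): (8−9)(8−10)(8−1)(8−4) = (−1)·(−2)·7·4 = 56 ≡ 4, so v_3 = 4^{−1} = 10 (mod 13).
  i = 4 (α = 1): (1−9)(1−10)(1−8)(1−4) = (−8)·(−9)·(−7)·(−3) = 1512 ≡ 4, so v_4 = 4^{−1} = 10 (mod 13).
  i = 5 (α = 4): (4−9)(4−10)(4−8)(4−1) = (−5)·(−6)·(−4)·3 = −360 ≡ 4, so v_5 = 4^{−1} = 10 (mod 13).
  v = [12, 10, 10, 10, 10].
Step 2: syndromes of r = [6, 12, 9, 4, 8] (all sums mod 13).
  S_0 = Σ v_i r_i = 12·6 + 10·12 + 10·9 + 10·4 + 10·8 = 402 ≡ 12.
  S_1 = Σ v_i α_i r_i = 12·9·6 + 10·10·12 + 10·8·9 + 10·1·4 + 10·4·8 = 2928 ≡ 3.
  α_i^2 mod 13 = [3, 9, 12, 1, 3].
  S_2 = Σ v_i α_i^2 r_i = 12·3·6 + 10·9·12 + 10·12·9 + 10·1·4 + 10·3·8 = 2656 ≡ 4.
  S = (12, 3, 4) ≠ 0, so r is not a codeword (an error is present).
Step 3: locate the error. For a single error e at position i, S_ℓ = v_i·e·α_i^ℓ, so α_err = S_1/S_0.
  S_0^{−1} = 12^{−1} = 12 (mod 13), so α_err = 3·12 = 36 ≡ 10 = α_2. Error position i = 2.
  Consistency check: S_2/S_1 = 4·9 = 36 ≡ 10 = α_err ✓ (single-error assumption holds).
Step 4: error magnitude e = S_0/v_2 = S_0·∏_{j≠2}(α_2 − α_j) = 12·4 = 48 ≡ 9 (mod 13).
Step 5: correct position 2: c_2 = r_2 − e = 12 − 9 ≡ 3 (mod 13). Hence c = [6, 3, 9, 4, 8].
  Check: interpolating c through the α_i gives m(x) = 7 + 10·x (degree < 2) with m(α_i) = c_i for every i, so c is indeed a codeword.


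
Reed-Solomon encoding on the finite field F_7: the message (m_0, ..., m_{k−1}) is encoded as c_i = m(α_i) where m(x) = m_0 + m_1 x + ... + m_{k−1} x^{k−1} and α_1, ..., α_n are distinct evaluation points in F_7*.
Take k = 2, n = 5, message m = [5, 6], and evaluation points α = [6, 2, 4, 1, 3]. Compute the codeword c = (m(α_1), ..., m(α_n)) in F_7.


c = [6, 3, 1, 4, 2]

Message polynomial: m(x) = 5 + 6·x (mod 7).
For each evaluation point α_i, compute m(α_i) mod 7:
  α_1 = 6: Horner steps 6 → 6, so m(6) = 6.
  α_2 = 2: Horner steps 6 → 3, so m(2) = 3.
  α_3 = 4: Horner steps 6 → 1, so m(4) = 1.
  α_4 = 1: Horner steps 6 → 4, so m(1) = 4.
  α_5 = 3: Horner steps 6 → 2, so m(3) = 2.
Codeword c = [6, 3, 1, 4, 2] ∈ F_7^5.


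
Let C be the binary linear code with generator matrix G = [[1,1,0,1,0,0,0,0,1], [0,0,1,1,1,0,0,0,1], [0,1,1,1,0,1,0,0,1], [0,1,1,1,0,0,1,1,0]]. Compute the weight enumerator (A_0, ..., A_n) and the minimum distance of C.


Weight distribution: A_0 = 1, A_3 = 2, A_4 = 4, A_5 = 6, A_6 = 2, A_8 = 1. Minimum distance d = 3.

Enumerate all 2^4 = 16 messages m ∈ F_2^4.
For each, compute codeword c = mG in F_2^9, then tally its weight.
  m = 0000 → c = 000000000, weight = 0.
  m = 1000 → c = 110100001, weight = 4.
  m = 0100 → c = 001110001, weight = 4.
  m = 1100 → c = 111010000, weight = 4.
  m = 0010 → c = 011101001, weight = 5.
  m = 1010 → c = 101001000, weight = 3.
  m = 0110 → c = 010011000, weight = 3.
  m = 1110 → c = 100111001, weight = 5.
  m = 0001 → c = 011100110, weight = 5.
  m = 1001 → c = 101000111, weight = 5.
  m = 0101 → c = 010010111, weight = 5.
  m = 1101 → c = 100110110, weight = 5.
  m = 0011 → c = 000001111, weight = 4.
  m = 1011 → c = 110101110, weight = 6.
  m = 0111 → c = 001111110, weight = 6.
  m = 1111 → c = 111011111, weight = 8.
Tally weights:
  weight 0: 1 codewords.
  weight 3: 2 codewords.
  weight 4: 4 codewords.
  weight 5: 6 codewords.
  weight 6: 2 codewords.
  weight 8: 1 codewords.
Minimum distance d = smallest w > 0 with A_w > 0 = 3.
Sanity: Σ A_w = 16 = 2^4 = 16 ✓.


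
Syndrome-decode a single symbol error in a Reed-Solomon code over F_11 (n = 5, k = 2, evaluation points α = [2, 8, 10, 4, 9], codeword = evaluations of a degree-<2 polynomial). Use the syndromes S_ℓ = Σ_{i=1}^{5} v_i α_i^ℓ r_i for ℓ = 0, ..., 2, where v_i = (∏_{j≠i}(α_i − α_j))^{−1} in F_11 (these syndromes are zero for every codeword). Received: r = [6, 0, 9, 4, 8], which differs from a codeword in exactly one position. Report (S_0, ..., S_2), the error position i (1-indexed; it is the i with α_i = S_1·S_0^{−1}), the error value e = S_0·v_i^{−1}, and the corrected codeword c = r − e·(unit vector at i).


S = (1, 9, 4), error at position 5, error magnitude e = 9, c = [6, 0, 9, 4, 10].

Step 1: column multipliers v_i = (∏_{j≠i}(α_i − α_j))^{−1} mod 11.
  i = 1 (α = 2): (2−8)(2−10)(2−4)(2−9) = (−6)·(−8)·(−2)·(−7) = 672 ≡ 1, so v_1 = 1^{−1} = 1 (mod 11).
  i = 2 (α = 8): (8−2)(8−10)(8−4)(8−9) = 6·(−2)·4·(−1) = 48 ≡ 4, so v_2 = 4^{−1} = 3 (mod 11).
  i = 3 (α = 10): (10−2)(10−8)(10−4)(10−9) = 8·2·6·1 = 96 ≡ 8, so v_3 = 8^{−1} = 7 (mod 11).
  i = 4 (α = 4): (4−2)(4−8)(4−10)(4−9) = 2·(−4)·(−6)·(−5) = −240 ≡ 2, so v_4 = 2^{−1} = 6 (mod 11).
  i = 5 (α = 9): (9−2)(9−8)(9−10)(9−4) = 7·1·(−1)·5 = −35 ≡ 9, so v_5 = 9^{−1} = 5 (mod 11).
  v = [1, 3, 7, 6, 5].
Step 2: syndromes of r = [6, 0, 9, 4, 8] (all sums mod 11).
  S_0 = Σ v_i r_i = 1·6 + 3·0 + 7·9 + 6·4 + 5·8 = 133 ≡ 1.
  S_1 = Σ v_i α_i r_i = 1·2·6 + 3·8·0 + 7·10·9 + 6·4·4 + 5·9·8 = 1098 ≡ 9.
  α_i^2 mod 11 = [4, 9, 1, 5, 4].
  S_2 = Σ v_i α_i^2 r_i = 1·4·6 + 3·9·0 + 7·1·9 + 6·5·4 + 5·4·8 = 367 ≡ 4.
  S = (1, 9, 4) ≠ 0, so r is not a codeword (an error is present).
Step 3: locate the error. For a single error e at position i, S_ℓ = v_i·e·α_i^ℓ, so α_err = S_1/S_0.
  S_0^{−1} = 1^{−1} = 1 (mod 11), so α_err = 9·1 = 9 ≡ 9 = α_5. Error position i = 5.
  Consistency check: S_2/S_1 = 4·5 = 20 ≡ 9 = α_err ✓ (single-error assumption holds).
Step 4: error magnitude e = S_0/v_5 = S_0·∏_{j≠5}(α_5 − α_j) = 1·9 = 9 ≡ 9 (mod 11).
Step 5: correct position 5: c_5 = r_5 − e = 8 − 9 ≡ 10 (mod 11). Hence c = [6, 0, 9, 4, 10].
  Check: interpolating c through the α_i gives m(x) = 8 + 10·x (degree < 2) with m(α_i) = c_i for every i, so c is indeed a codeword.


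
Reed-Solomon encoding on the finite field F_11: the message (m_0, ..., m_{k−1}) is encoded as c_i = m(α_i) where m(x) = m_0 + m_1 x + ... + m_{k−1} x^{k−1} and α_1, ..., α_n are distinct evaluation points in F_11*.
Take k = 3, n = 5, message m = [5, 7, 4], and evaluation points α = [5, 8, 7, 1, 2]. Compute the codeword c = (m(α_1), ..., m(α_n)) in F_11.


c = [8, 9, 8, 5, 2]

Message polynomial: m(x) = 5 + 7·x + 4·x^2 (mod 11).
For each evaluation point α_i, compute m(α_i) mod 11:
  α_1 = 5: Horner steps 4 → 5 → 8, so m(5) = 8.
  α_2 = 8: Horner steps 4 → 6 → 9, so m(8) = 9.
  α_3 = 7: Horner steps 4 → 2 → 8, so m(7) = 8.
  α_4 = 1: Horner steps 4 → 0 → 5, so m(1) = 5.
  α_5 = 2: Horner steps 4 → 4 → 2, so m(2) = 2.
Codeword c = [8, 9, 8, 5, 2] ∈ F_11^5.


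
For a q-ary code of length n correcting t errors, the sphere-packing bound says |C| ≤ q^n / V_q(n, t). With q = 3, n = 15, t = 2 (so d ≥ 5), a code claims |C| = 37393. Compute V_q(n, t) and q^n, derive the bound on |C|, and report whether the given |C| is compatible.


V_q(n, t) = 451, q^n = 14348907, Hamming bound = 31815, |C| = 37393 > bound (violated).

Step 1: Compute V_q(n, t) = Σ_{j=0}^2 C(n, j) (q−1)^j.
  j = 0: C(15,0)·(2)^0 = 1·1 = 1.
  j = 1: C(15,1)·(2)^1 = 15·2 = 30.
  j = 2: C(15,2)·(2)^2 = 105·4 = 420.
  V_q(n, t) = 1 + 30 + 420 = 451.
Step 2: q^n = 3^15 = 14348907.
Step 3: Hamming bound ⌊q^n / V_q(n,t)⌋ = ⌊14348907/451⌋ = 31815.
Step 4: Compare |C| = 37393 to 31815: violated.
The claimed |C| lies above the Hamming bound, so no 3-ary code of length 15 with d ≥ 5 can have 37393 codewords.


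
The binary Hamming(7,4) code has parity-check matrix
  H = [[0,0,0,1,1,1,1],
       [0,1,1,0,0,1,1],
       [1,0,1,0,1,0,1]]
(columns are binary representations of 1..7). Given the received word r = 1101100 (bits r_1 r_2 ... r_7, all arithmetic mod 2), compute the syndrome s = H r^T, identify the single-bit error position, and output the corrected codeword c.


s = (0, 1, 0)^T, error position = 2, corrected codeword c = 1001100

Compute s = H r^T mod 2 one row at a time:
  s_1 = 1 + 1 + 0 + 0 = 2 ≡ 0 (mod 2).
  s_2 = 1 + 0 + 0 + 0 = 1 ≡ 1 (mod 2).
  s_3 = 1 + 0 + 1 + 0 = 2 ≡ 0 (mod 2).
s = (0, 1, 0)^T — this equals column 2 of H (binary 010), so error is at position 2.
Correct: flip bit 2 of r = 1101100 to get c = 1001100.


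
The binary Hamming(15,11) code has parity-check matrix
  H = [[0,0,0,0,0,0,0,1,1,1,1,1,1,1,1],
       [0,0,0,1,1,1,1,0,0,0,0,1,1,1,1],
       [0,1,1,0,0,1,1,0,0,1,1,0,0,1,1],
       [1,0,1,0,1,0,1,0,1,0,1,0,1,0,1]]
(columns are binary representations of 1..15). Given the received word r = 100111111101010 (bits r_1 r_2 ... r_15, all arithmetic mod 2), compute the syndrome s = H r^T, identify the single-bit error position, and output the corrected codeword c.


s = (1, 0, 0, 0)^T, error position = 8, corrected codeword c = 100111101101010

Compute s = H r^T mod 2 one row at a time:
  s_1 = 1 + 1 + 1 + 0 + 1 + 0 + 1 + 0 = 5 ≡ 1 (mod 2).
  s_2 = 1 + 1 + 1 + 1 + 1 + 0 + 1 + 0 = 6 ≡ 0 (mod 2).
  s_3 = 0 + 0 + 1 + 1 + 1 + 0 + 1 + 0 = 4 ≡ 0 (mod 2).
  s_4 = 1 + 0 + 1 + 1 + 1 + 0 + 0 + 0 = 4 ≡ 0 (mod 2).
s = (1, 0, 0, 0)^T — this equals column 8 of H (binary 1000), so error is at position 8.
Correct: flip bit 8 of r = 100111111101010 to get c = 100111101101010.


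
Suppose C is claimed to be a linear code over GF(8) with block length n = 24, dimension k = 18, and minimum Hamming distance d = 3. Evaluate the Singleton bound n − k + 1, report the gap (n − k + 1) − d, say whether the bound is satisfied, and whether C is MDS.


Singleton RHS = n − k + 1 = 7, slack = 4, bound satisfied, not MDS.

Singleton bound: d ≤ n − k + 1.
Here n = 24, k = 18, so n − k + 1 = 7.
Given d = 3, check d ≤ 7: YES.
Slack = (n − k + 1) − d = 4.
The code is NOT MDS (slack = 4 > 0).
Description: the claimed parameters are [24, 18, 3]_8; such a code would be non-MDS.


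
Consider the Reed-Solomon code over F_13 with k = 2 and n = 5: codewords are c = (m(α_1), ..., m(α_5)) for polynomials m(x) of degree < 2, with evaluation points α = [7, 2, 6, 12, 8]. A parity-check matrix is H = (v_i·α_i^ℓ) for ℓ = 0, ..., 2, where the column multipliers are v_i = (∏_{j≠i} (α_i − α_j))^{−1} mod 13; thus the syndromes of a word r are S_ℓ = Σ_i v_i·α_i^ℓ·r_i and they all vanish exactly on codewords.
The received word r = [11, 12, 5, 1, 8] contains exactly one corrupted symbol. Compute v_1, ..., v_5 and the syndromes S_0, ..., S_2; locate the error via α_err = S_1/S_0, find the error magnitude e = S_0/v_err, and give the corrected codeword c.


S = (2, 1, 7), error at position 1, error magnitude e = 11, c = [0, 12, 5, 1, 8].

Step 1: column multipliers v_i = (∏_{j≠i}(α_i − α_j))^{−1} mod 13.
  i = 1 (α = 7): (7−2)(7−6)(7−12)(7−8) = 5·1·(−5)·(−1) = 25 ≡ 12, so v_1 = 12^{−1} = 12 (mod 13).
  i = 2 (α = 2): (2−7)(2−6)(2−12)(2−8) = (−5)·(−4)·(−10)·(−6) = 1200 ≡ 4, so v_2 = 4^{−1} = 10 (mod 13).
  i = 3 (α = 6): (6−7)(6−2)(6−12)(6−8) = (−1)·4·(−6)·(−2) = −48 ≡ 4, so v_3 = 4^{−1} = 10 (mod 13).
  i = 4 (α = 12): (12−7)(12−2)(12−6)(12−8) = 5·10·6·4 = 1200 ≡ 4, so v_4 = 4^{−1} = 10 (mod 13).
  i = 5 (α = 8): (8−7)(8−2)(8−6)(8−12) = 1·6·2·(−4) = −48 ≡ 4, so v_5 = 4^{−1} = 10 (mod 13).
  v = [12, 10, 10, 10, 10].
Step 2: syndromes of r = [11, 12, 5, 1, 8] (all sums mod 13).
  S_0 = Σ v_i r_i = 12·11 + 10·12 + 10·5 + 10·1 + 10·8 = 392 ≡ 2.
  S_1 = Σ v_i α_i r_i = 12·7·11 + 10·2·12 + 10·6·5 + 10·12·1 + 10·8·8 = 2224 ≡ 1.
  α_i^2 mod 13 = [10, 4, 10, 1, 12].
  S_2 = Σ v_i α_i^2 r_i = 12·10·11 + 10·4·12 + 10·10·5 + 10·1·1 + 10·12·8 = 3270 ≡ 7.
  S = (2, 1, 7) ≠ 0, so r is not a codeword (an error is present).
Step 3: locate the error. For a single error e at position i, S_ℓ = v_i·e·α_i^ℓ, so α_err = S_1/S_0.
  S_0^{−1} = 2^{−1} = 7 (mod 13), so α_err = 1·7 = 7 ≡ 7 = α_1. Error position i = 1.
  Consistency check: S_2/S_1 = 7·1 = 7 ≡ 7 = α_err ✓ (single-error assumption holds).
Step 4: error magnitude e = S_0/v_1 = S_0·∏_{j≠1}(α_1 − α_j) = 2·12 = 24 ≡ 11 (mod 13).
Step 5: correct position 1: c_1 = r_1 − e = 11 − 11 ≡ 0 (mod 13). Hence c = [0, 12, 5, 1, 8].
  Check: interpolating c through the α_i gives m(x) = 9 + 8·x (degree < 2) with m(α_i) = c_i for every i, so c is indeed a codeword.


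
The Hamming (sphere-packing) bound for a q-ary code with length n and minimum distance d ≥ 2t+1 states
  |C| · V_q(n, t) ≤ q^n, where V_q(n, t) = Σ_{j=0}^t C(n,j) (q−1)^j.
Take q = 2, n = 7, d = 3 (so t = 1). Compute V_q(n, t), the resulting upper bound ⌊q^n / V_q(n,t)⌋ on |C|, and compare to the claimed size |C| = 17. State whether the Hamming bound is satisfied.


V_q(n, t) = 8, q^n = 128, Hamming bound = 16, |C| = 17 > bound (violated).

Step 1: Compute V_q(n, t) = Σ_{j=0}^1 C(n, j) (q−1)^j.
  j = 0: C(7,0)·(1)^0 = 1·1 = 1.
  j = 1: C(7,1)·(1)^1 = 7·1 = 7.
  V_q(n, t) = 1 + 7 = 8.
Step 2: q^n = 2^7 = 128.
Step 3: Hamming bound ⌊q^n / V_q(n,t)⌋ = ⌊128/8⌋ = 16.
Step 4: Compare |C| = 17 to 16: violated.
The claimed |C| lies above the Hamming bound, so no 2-ary code of length 7 with d ≥ 3 can have 17 codewords.


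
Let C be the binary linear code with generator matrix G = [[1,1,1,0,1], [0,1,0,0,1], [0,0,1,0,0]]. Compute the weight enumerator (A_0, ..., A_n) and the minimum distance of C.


Weight distribution: A_0 = 1, A_1 = 2, A_2 = 2, A_3 = 2, A_4 = 1. Minimum distance d = 1.

Enumerate all 2^3 = 8 messages m ∈ F_2^3.
For each, compute codeword c = mG in F_2^5, then tally its weight.
  m = 000 → c = 00000, weight = 0.
  m = 100 → c = 11101, weight = 4.
  m = 010 → c = 01001, weight = 2.
  m = 110 → c = 10100, weight = 2.
  m = 001 → c = 00100, weight = 1.
  m = 101 → c = 11001, weight = 3.
  m = 011 → c = 01101, weight = 3.
  m = 111 → c = 10000, weight = 1.
Tally weights:
  weight 0: 1 codewords.
  weight 1: 2 codewords.
  weight 2: 2 codewords.
  weight 3: 2 codewords.
  weight 4: 1 codewords.
Minimum distance d = smallest w > 0 with A_w > 0 = 1.
Sanity: Σ A_w = 8 = 2^3 = 8 ✓.


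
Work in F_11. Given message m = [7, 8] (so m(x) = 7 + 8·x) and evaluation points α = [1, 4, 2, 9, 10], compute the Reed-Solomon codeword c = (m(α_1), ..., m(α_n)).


c = [4, 6, 1, 2, 10]

Message polynomial: m(x) = 7 + 8·x (mod 11).
For each evaluation point α_i, compute m(α_i) mod 11:
  α_1 = 1: Horner steps 8 → 4, so m(1) = 4.
  α_2 = 4: Horner steps 8 → 6, so m(4) = 6.
  α_3 = 2: Horner steps 8 → 1, so m(2) = 1.
  α_4 = 9: Horner steps 8 → 2, so m(9) = 2.
  α_5 = 10: Horner steps 8 → 10, so m(10) = 10.
Codeword c = [4, 6, 1, 2, 10] ∈ F_11^5.


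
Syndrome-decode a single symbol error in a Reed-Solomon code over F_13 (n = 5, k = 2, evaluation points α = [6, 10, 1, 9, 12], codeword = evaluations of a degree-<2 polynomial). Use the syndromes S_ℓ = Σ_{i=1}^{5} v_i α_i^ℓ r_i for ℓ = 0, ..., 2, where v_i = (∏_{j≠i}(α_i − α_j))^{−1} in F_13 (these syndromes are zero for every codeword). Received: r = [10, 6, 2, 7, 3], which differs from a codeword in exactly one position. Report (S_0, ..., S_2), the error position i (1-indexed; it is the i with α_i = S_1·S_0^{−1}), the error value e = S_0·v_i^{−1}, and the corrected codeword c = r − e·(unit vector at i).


S = (2, 11, 2), error at position 5, error magnitude e = 12, c = [10, 6, 2, 7, 4].

Step 1: column multipliers v_i = (∏_{j≠i}(α_i − α_j))^{−1} mod 13.
  i = 1 (α = 6): (6−10)(6−1)(6−9)(6−12) = (−4)·5·(−3)·(−6) = −360 ≡ 4, so v_1 = 4^{−1} = 10 (mod 13).
  i = 2 (α = 10): (10−6)(10−1)(10−9)(10−12) = 4·9·1·(−2) = −72 ≡ 6, so v_2 = 6^{−1} = 11 (mod 13).
  i = 3 (α = 1): (1−6)(1−10)(1−9)(1−12) = (−5)·(−9)·(−8)·(−11) = 3960 ≡ 8, so v_3 = 8^{−1} = 5 (mod 13).
  i = 4 (α = 9): (9−6)(9−10)(9−1)(9−12) = 3·(−1)·8·(−3) = 72 ≡ 7, so v_4 = 7^{−1} = 2 (mod 13).
  i = 5 (α = 12): (12−6)(12−10)(12−1)(12−9) = 6·2·11·3 = 396 ≡ 6, so v_5 = 6^{−1} = 11 (mod 13).
  v = [10, 11, 5, 2, 11].
Step 2: syndromes of r = [10, 6, 2, 7, 3] (all sums mod 13).
  S_0 = Σ v_i r_i = 10·10 + 11·6 + 5·2 + 2·7 + 11·3 = 223 ≡ 2.
  S_1 = Σ v_i α_i r_i = 10·6·10 + 11·10·6 + 5·1·2 + 2·9·7 + 11·12·3 = 1792 ≡ 11.
  α_i^2 mod 13 = [10, 9, 1, 3, 1].
  S_2 = Σ v_i α_i^2 r_i = 10·10·10 + 11·9·6 + 5·1·2 + 2·3·7 + 11·1·3 = 1679 ≡ 2.
  S = (2, 11, 2) ≠ 0, so r is not a codeword (an error is present).
Step 3: locate the error. For a single error e at position i, S_ℓ = v_i·e·α_i^ℓ, so α_err = S_1/S_0.
  S_0^{−1} = 2^{−1} = 7 (mod 13), so α_err = 11·7 = 77 ≡ 12 = α_5. Error position i = 5.
  Consistency check: S_2/S_1 = 2·6 = 12 ≡ 12 = α_err ✓ (single-error assumption holds).
Step 4: error magnitude e = S_0/v_5 = S_0·∏_{j≠5}(α_5 − α_j) = 2·6 = 12 ≡ 12 (mod 13).
Step 5: correct position 5: c_5 = r_5 − e = 3 − 12 ≡ 4 (mod 13). Hence c = [10, 6, 2, 7, 4].
  Check: interpolating c through the α_i gives m(x) = 3 + 12·x (degree < 2) with m(α_i) = c_i for every i, so c is indeed a codeword.


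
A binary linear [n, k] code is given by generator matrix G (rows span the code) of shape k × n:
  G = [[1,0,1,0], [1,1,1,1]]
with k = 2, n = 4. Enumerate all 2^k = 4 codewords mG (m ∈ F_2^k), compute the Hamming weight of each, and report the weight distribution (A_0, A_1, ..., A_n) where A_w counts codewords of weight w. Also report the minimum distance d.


Weight distribution: A_0 = 1, A_2 = 2, A_4 = 1. Minimum distance d = 2.

Enumerate all 2^2 = 4 messages m ∈ F_2^2.
For each, compute codeword c = mG in F_2^4, then tally its weight.
  m = 00 → c = 0000, weight = 0.
  m = 10 → c = 1010, weight = 2.
  m = 01 → c = 1111, weight = 4.
  m = 11 → c = 0101, weight = 2.
Tally weights:
  weight 0: 1 codewords.
  weight 2: 2 codewords.
  weight 4: 1 codewords.
Minimum distance d = smallest w > 0 with A_w > 0 = 2.
Sanity: Σ A_w = 4 = 2^2 = 4 ✓.


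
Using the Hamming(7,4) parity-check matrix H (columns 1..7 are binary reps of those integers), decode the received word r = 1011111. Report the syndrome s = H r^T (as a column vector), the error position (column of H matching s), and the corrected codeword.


s = (0, 1, 0)^T, error position = 2, corrected codeword c = 1111111

Compute s = H r^T mod 2 one row at a time:
  s_1 = 1 + 1 + 1 + 1 = 4 ≡ 0 (mod 2).
  s_2 = 0 + 1 + 1 + 1 = 3 ≡ 1 (mod 2).
  s_3 = 1 + 1 + 1 + 1 = 4 ≡ 0 (mod 2).
s = (0, 1, 0)^T — this equals column 2 of H (binary 010), so error is at position 2.
Correct: flip bit 2 of r = 1011111 to get c = 1111111.


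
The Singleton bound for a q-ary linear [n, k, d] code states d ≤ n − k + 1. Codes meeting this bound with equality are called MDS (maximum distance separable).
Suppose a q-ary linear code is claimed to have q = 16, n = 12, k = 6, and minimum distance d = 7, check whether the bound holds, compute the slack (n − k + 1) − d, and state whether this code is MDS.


Singleton RHS = n − k + 1 = 7, slack = 0, bound satisfied, MDS.

Singleton bound: d ≤ n − k + 1.
Here n = 12, k = 6, so n − k + 1 = 7.
Given d = 7, check d ≤ 7: YES.
Slack = (n − k + 1) − d = 0.
The code is MDS (slack = 0).
Description: the claimed parameters are [12, 6, 7]_16; such a code would be MDS (meets Singleton bound).


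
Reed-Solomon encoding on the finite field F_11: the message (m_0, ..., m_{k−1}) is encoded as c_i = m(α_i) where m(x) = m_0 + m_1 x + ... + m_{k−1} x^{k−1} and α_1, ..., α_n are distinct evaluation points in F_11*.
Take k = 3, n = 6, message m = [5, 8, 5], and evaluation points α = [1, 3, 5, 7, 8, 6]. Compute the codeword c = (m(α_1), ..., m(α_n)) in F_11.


c = [7, 8, 5, 9, 4, 2]

Message polynomial: m(x) = 5 + 8·x + 5·x^2 (mod 11).
For each evaluation point α_i, compute m(α_i) mod 11:
  α_1 = 1: Horner steps 5 → 2 → 7, so m(1) = 7.
  α_2 = 3: Horner steps 5 → 1 → 8, so m(3) = 8.
  α_3 = 5: Horner steps 5 → 0 → 5, so m(5) = 5.
  α_4 = 7: Horner steps 5 → 10 → 9, so m(7) = 9.
  α_5 = 8: Horner steps 5 → 4 → 4, so m(8) = 4.
  α_6 = 6: Horner steps 5 → 5 → 2, so m(6) = 2.
Codeword c = [7, 8, 5, 9, 4, 2] ∈ F_11^6.
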